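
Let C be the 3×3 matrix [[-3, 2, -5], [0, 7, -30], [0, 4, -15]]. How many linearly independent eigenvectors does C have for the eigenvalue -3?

1

C + 3I = [[0, 2, -5], [0, 10, -30], [0, 4, -12]].
This matrix has rank 2, so its null space has dimension 3 − 2 = 1.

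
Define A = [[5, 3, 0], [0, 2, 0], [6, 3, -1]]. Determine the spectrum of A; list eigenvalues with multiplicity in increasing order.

-1, 2, 5

Characteristic polynomial: p(λ) = λ^3 - 6λ^2 + 3λ + 10 = (λ - 5)(λ - 2)(λ + 1).
Roots (with multiplicity): -1, 2, 5.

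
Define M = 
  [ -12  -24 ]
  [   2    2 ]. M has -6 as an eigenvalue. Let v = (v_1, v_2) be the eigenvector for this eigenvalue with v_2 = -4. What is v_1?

M + 6I = [[-6, -24], [2, 8]].
Solving (M + 6I)v = 0 gives the eigenspace spanned by (16, -4).
With v_2 = -4, v = (16, -4), so v_1 = 16.

16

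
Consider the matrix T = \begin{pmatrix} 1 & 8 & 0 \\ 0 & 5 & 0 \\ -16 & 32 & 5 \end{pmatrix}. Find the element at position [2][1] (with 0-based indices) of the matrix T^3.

Characteristic polynomial: λ^3 - 11λ^2 + 35λ - 25 = (λ - 5)^2(λ - 1), so the eigenvalues are 1, 5, 5.
λ=1: eigenvector (1, 0, 4).
λ=5: eigenvector (0, 0, 1).
λ=5: eigenvector (2, 1, -2).
P = [[1, 0, 2], [0, 0, 1], [4, 1, -2]], D = diag(1, 5, 5), P⁻¹ = [[1, -2, 0], [-4, 10, 1], [0, 1, 0]].
T³ = P·diag(1, 125, 125)·P⁻¹ = [[1, 248, 0], [0, 125, 0], [-496, 992, 125]].
The requested entry is 992.

992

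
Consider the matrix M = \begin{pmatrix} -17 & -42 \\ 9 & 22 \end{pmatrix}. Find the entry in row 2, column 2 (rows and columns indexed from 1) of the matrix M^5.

7162

Characteristic polynomial: r^2 - 5r + 4 = (r - 4)(r - 1), so the eigenvalues are 1, 4.
r=4: eigenvector (-2, 1).
r=1: eigenvector (7, -3).
P = [[-2, 7], [1, -3]], D = diag(4, 1), P⁻¹ = [[3, 7], [1, 2]].
M⁵ = P·diag(1024, 1)·P⁻¹ = [[-6137, -14322], [3069, 7162]].
The requested entry is 7162.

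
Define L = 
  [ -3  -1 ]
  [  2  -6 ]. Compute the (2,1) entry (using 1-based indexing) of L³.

122

Characteristic polynomial: μ^2 + 9μ + 20 = (μ + 4)(μ + 5), so the eigenvalues are -5, -4.
μ=-4: eigenvector (-1, -1).
μ=-5: eigenvector (1, 2).
P = [[-1, 1], [-1, 2]], D = diag(-4, -5), P⁻¹ = [[-2, 1], [-1, 1]].
L³ = P·diag(-64, -125)·P⁻¹ = [[-3, -61], [122, -186]].
The requested entry is 122.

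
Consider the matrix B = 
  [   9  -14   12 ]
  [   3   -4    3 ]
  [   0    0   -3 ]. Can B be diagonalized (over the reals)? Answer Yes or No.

Characteristic polynomial: p(λ) = λ^3 - 2λ^2 - 9λ + 18 = (λ - 3)(λ - 2)(λ + 3).
All 3 eigenvalues are distinct, so B is diagonalizable.

Yes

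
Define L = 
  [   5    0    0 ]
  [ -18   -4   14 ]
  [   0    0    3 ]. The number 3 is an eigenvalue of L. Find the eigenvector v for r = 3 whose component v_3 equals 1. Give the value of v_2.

L − 3I = [[2, 0, 0], [-18, -7, 14], [0, 0, 0]].
Solving (L − 3I)v = 0 gives the eigenspace spanned by (0, 2, 1).
With v_3 = 1, v = (0, 2, 1), so v_2 = 2.

2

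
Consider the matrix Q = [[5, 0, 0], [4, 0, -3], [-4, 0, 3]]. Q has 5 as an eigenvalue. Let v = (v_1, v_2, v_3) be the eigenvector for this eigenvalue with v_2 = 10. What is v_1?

5

Q − 5I = [[0, 0, 0], [4, -5, -3], [-4, 0, -2]].
Solving (Q − 5I)v = 0 gives the eigenspace spanned by (5, 10, -10).
With v_2 = 10, v = (5, 10, -10), so v_1 = 5.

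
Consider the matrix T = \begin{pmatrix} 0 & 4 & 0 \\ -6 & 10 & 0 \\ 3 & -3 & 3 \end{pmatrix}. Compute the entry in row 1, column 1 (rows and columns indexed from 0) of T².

Characteristic polynomial: r^3 - 13r^2 + 54r - 72 = (r - 6)(r - 4)(r - 3), so the eigenvalues are 3, 4, 6.
r=3: eigenvector (0, 0, 1).
r=6: eigenvector (2, 3, -1).
r=4: eigenvector (1, 1, 0).
P = [[0, 2, 1], [0, 3, 1], [1, -1, 0]], D = diag(3, 6, 4), P⁻¹ = [[-1, 1, 1], [-1, 1, 0], [3, -2, 0]].
T² = P·diag(9, 36, 16)·P⁻¹ = [[-24, 40, 0], [-60, 76, 0], [27, -27, 9]].
The requested entry is 76.

76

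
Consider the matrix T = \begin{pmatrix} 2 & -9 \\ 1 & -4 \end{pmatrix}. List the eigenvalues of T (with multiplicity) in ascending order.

Characteristic polynomial: p(r) = r^2 + 2r + 1 = (r + 1)^2.
Roots (with multiplicity): -1, -1.

-1, -1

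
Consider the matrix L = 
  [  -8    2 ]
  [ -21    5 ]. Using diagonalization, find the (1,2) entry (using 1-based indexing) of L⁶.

-126

Characteristic polynomial: t^2 + 3t + 2 = (t + 1)(t + 2), so the eigenvalues are -2, -1.
t=-2: eigenvector (1, 3).
t=-1: eigenvector (2, 7).
P = [[1, 2], [3, 7]], D = diag(-2, -1), P⁻¹ = [[7, -2], [-3, 1]].
L⁶ = P·diag(64, 1)·P⁻¹ = [[442, -126], [1323, -377]].
The requested entry is -126.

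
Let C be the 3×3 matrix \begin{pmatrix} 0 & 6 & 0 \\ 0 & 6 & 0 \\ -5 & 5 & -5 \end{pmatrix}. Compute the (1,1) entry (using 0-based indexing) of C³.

216

Characteristic polynomial: s^3 - s^2 - 30s = s(s - 6)(s + 5), so the eigenvalues are -5, 0, 6.
s=0: eigenvector (1, 0, -1).
s=6: eigenvector (1, 1, 0).
s=-5: eigenvector (0, 0, 1).
P = [[1, 1, 0], [0, 1, 0], [-1, 0, 1]], D = diag(0, 6, -5), P⁻¹ = [[1, -1, 0], [0, 1, 0], [1, -1, 1]].
C³ = P·diag(0, 216, -125)·P⁻¹ = [[0, 216, 0], [0, 216, 0], [-125, 125, -125]].
The requested entry is 216.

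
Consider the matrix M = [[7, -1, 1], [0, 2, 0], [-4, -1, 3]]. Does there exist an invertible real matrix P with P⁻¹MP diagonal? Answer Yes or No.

Characteristic polynomial: p(t) = t^3 - 12t^2 + 45t - 50 = (t - 5)^2(t - 2).
t = 5 has algebraic multiplicity 2; rank(M − 5I) = 2, so geometric multiplicity = 1.
Geometric multiplicity < algebraic multiplicity, so M is not diagonalizable.

No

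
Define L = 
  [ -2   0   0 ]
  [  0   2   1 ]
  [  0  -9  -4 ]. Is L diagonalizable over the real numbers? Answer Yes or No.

Characteristic polynomial: p(r) = r^3 + 4r^2 + 5r + 2 = (r + 1)^2(r + 2).
r = -1 has algebraic multiplicity 2; rank(L + 1I) = 2, so geometric multiplicity = 1.
Geometric multiplicity < algebraic multiplicity, so L is not diagonalizable.

No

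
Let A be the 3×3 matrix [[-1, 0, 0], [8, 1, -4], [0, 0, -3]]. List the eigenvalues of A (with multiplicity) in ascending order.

-3, -1, 1

Characteristic polynomial: p(λ) = λ^3 + 3λ^2 - λ - 3 = (λ - 1)(λ + 1)(λ + 3).
Roots (with multiplicity): -3, -1, 1.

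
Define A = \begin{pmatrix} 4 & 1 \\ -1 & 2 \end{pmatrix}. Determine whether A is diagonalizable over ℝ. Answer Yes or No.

Characteristic polynomial: p(s) = s^2 - 6s + 9 = (s - 3)^2.
s = 3 has algebraic multiplicity 2; rank(A − 3I) = 1, so geometric multiplicity = 1.
Geometric multiplicity < algebraic multiplicity, so A is not diagonalizable.

No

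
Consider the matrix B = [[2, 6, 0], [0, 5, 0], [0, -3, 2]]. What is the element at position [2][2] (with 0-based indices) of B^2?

Characteristic polynomial: r^3 - 9r^2 + 24r - 20 = (r - 5)(r - 2)^2, so the eigenvalues are 2, 2, 5.
r=2: eigenvector (1, 0, 0).
r=5: eigenvector (2, 1, -1).
r=2: eigenvector (0, 0, 1).
P = [[1, 2, 0], [0, 1, 0], [0, -1, 1]], D = diag(2, 5, 2), P⁻¹ = [[1, -2, 0], [0, 1, 0], [0, 1, 1]].
B² = P·diag(4, 25, 4)·P⁻¹ = [[4, 42, 0], [0, 25, 0], [0, -21, 4]].
The requested entry is 4.

4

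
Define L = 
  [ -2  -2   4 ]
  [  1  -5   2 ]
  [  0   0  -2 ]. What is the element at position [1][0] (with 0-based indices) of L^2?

Characteristic polynomial: λ^3 + 9λ^2 + 26λ + 24 = (λ + 2)(λ + 3)(λ + 4), so the eigenvalues are -4, -3, -2.
λ=-4: eigenvector (-1, -1, 0).
λ=-3: eigenvector (2, 1, 0).
λ=-2: eigenvector (4, 2, 1).
P = [[-1, 2, 4], [-1, 1, 2], [0, 0, 1]], D = diag(-4, -3, -2), P⁻¹ = [[1, -2, 0], [1, -1, -2], [0, 0, 1]].
L² = P·diag(16, 9, 4)·P⁻¹ = [[2, 14, -20], [-7, 23, -10], [0, 0, 4]].
The requested entry is -7.

-7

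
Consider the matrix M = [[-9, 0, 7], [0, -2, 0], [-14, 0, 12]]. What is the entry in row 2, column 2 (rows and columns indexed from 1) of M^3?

-8

Characteristic polynomial: t^3 - t^2 - 16t - 20 = (t - 5)(t + 2)^2, so the eigenvalues are -2, -2, 5.
t=-2: eigenvector (1, 0, 1).
t=-2: eigenvector (0, 1, 0).
t=5: eigenvector (1, 0, 2).
P = [[1, 0, 1], [0, 1, 0], [1, 0, 2]], D = diag(-2, -2, 5), P⁻¹ = [[2, 0, -1], [0, 1, 0], [-1, 0, 1]].
M³ = P·diag(-8, -8, 125)·P⁻¹ = [[-141, 0, 133], [0, -8, 0], [-266, 0, 258]].
The requested entry is -8.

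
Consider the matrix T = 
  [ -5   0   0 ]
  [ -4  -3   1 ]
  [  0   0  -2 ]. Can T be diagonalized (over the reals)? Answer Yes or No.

Yes

Characteristic polynomial: p(r) = r^3 + 10r^2 + 31r + 30 = (r + 2)(r + 3)(r + 5).
All 3 eigenvalues are distinct, so T is diagonalizable.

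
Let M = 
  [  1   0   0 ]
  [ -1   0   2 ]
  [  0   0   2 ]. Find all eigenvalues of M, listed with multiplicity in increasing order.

Characteristic polynomial: p(λ) = λ^3 - 3λ^2 + 2λ = λ(λ - 2)(λ - 1).
Roots (with multiplicity): 0, 1, 2.

0, 1, 2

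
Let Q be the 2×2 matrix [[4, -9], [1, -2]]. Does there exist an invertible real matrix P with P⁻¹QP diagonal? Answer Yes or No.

No

Characteristic polynomial: p(μ) = μ^2 - 2μ + 1 = (μ - 1)^2.
μ = 1 has algebraic multiplicity 2; rank(Q − 1I) = 1, so geometric multiplicity = 1.
Geometric multiplicity < algebraic multiplicity, so Q is not diagonalizable.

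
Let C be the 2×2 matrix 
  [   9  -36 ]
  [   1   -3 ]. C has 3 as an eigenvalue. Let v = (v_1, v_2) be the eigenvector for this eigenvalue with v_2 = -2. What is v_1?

-12

C − 3I = [[6, -36], [1, -6]].
Solving (C − 3I)v = 0 gives the eigenspace spanned by (-12, -2).
With v_2 = -2, v = (-12, -2), so v_1 = -12.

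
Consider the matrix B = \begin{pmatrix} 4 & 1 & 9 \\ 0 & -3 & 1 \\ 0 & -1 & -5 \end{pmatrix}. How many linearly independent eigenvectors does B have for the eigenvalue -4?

1

B + 4I = [[8, 1, 9], [0, 1, 1], [0, -1, -1]].
This matrix has rank 2, so its null space has dimension 3 − 2 = 1.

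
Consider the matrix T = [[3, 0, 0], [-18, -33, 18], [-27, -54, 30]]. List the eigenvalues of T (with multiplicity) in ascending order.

-6, 3, 3

Characteristic polynomial: p(μ) = μ^3 - 27μ + 54 = (μ - 3)^2(μ + 6).
Roots (with multiplicity): -6, 3, 3.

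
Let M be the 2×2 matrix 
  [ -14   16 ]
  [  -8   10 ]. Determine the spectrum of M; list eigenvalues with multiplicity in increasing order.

Characteristic polynomial: p(λ) = λ^2 + 4λ - 12 = (λ - 2)(λ + 6).
Roots (with multiplicity): -6, 2.

-6, 2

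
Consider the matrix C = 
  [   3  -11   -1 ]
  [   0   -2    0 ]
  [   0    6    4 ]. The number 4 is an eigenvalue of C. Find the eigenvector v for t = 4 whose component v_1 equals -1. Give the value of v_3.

C − 4I = [[-1, -11, -1], [0, -6, 0], [0, 6, 0]].
Solving (C − 4I)v = 0 gives the eigenspace spanned by (-1, 0, 1).
With v_1 = -1, v = (-1, 0, 1), so v_3 = 1.

1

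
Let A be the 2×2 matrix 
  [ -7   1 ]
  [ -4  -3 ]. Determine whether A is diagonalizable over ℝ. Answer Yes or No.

No

Characteristic polynomial: p(r) = r^2 + 10r + 25 = (r + 5)^2.
r = -5 has algebraic multiplicity 2; rank(A + 5I) = 1, so geometric multiplicity = 1.
Geometric multiplicity < algebraic multiplicity, so A is not diagonalizable.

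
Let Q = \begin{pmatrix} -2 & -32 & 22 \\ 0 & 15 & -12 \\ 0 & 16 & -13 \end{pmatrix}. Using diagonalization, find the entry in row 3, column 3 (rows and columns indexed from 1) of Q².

-23

Characteristic polynomial: s^3 - 7s - 6 = (s - 3)(s + 1)(s + 2), so the eigenvalues are -2, -1, 3.
s=-2: eigenvector (1, 0, 0).
s=3: eigenvector (-2, 1, 1).
s=-1: eigenvector (-8, 3, 4).
P = [[1, -2, -8], [0, 1, 3], [0, 1, 4]], D = diag(-2, 3, -1), P⁻¹ = [[1, 0, 2], [0, 4, -3], [0, -1, 1]].
Q² = P·diag(4, 9, 1)·P⁻¹ = [[4, -64, 54], [0, 33, -24], [0, 32, -23]].
The requested entry is -23.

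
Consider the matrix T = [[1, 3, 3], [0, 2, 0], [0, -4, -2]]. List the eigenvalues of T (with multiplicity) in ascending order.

-2, 1, 2

Characteristic polynomial: p(λ) = λ^3 - λ^2 - 4λ + 4 = (λ - 2)(λ - 1)(λ + 2).
Roots (with multiplicity): -2, 1, 2.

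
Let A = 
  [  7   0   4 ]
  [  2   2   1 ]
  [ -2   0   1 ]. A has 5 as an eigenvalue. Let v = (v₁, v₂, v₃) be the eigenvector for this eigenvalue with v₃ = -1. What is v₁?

2

A − 5I = [[2, 0, 4], [2, -3, 1], [-2, 0, -4]].
Solving (A − 5I)v = 0 gives the eigenspace spanned by (2, 1, -1).
With v₃ = -1, v = (2, 1, -1), so v₁ = 2.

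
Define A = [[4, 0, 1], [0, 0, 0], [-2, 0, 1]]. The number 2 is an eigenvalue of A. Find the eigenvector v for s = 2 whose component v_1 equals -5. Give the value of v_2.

A − 2I = [[2, 0, 1], [0, -2, 0], [-2, 0, -1]].
Solving (A − 2I)v = 0 gives the eigenspace spanned by (-5, 0, 10).
With v_1 = -5, v = (-5, 0, 10), so v_2 = 0.

0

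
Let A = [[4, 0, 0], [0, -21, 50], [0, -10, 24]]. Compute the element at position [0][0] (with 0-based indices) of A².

Characteristic polynomial: μ^3 - 7μ^2 + 8μ + 16 = (μ - 4)^2(μ + 1), so the eigenvalues are -1, 4, 4.
μ=-1: eigenvector (0, 5, 2).
μ=4: eigenvector (1, 0, 0).
μ=4: eigenvector (0, 2, 1).
P = [[0, 1, 0], [5, 0, 2], [2, 0, 1]], D = diag(-1, 4, 4), P⁻¹ = [[0, 1, -2], [1, 0, 0], [0, -2, 5]].
A² = P·diag(1, 16, 16)·P⁻¹ = [[16, 0, 0], [0, -59, 150], [0, -30, 76]].
The requested entry is 16.

16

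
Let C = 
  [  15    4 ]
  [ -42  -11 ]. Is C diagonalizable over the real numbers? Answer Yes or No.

Characteristic polynomial: p(r) = r^2 - 4r + 3 = (r - 3)(r - 1).
All 2 eigenvalues are distinct, so C is diagonalizable.

Yes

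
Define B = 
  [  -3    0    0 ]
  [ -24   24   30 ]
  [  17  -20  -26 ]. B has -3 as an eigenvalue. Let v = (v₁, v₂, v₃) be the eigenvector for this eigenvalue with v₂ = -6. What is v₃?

B + 3I = [[0, 0, 0], [-24, 27, 30], [17, -20, -23]].
Solving (B + 3I)v = 0 gives the eigenspace spanned by (-3, -6, 3).
With v₂ = -6, v = (-3, -6, 3), so v₃ = 3.

3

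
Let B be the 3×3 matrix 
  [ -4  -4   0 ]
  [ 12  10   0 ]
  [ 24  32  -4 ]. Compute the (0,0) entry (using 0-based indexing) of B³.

-160

Characteristic polynomial: λ^3 - 2λ^2 - 16λ + 32 = (λ - 4)(λ - 2)(λ + 4), so the eigenvalues are -4, 2, 4.
λ=4: eigenvector (1, -2, -5).
λ=2: eigenvector (2, -3, -8).
λ=-4: eigenvector (0, 0, 1).
P = [[1, 2, 0], [-2, -3, 0], [-5, -8, 1]], D = diag(4, 2, -4), P⁻¹ = [[-3, -2, 0], [2, 1, 0], [1, -2, 1]].
B³ = P·diag(64, 8, -64)·P⁻¹ = [[-160, -112, 0], [336, 232, 0], [768, 704, -64]].
The requested entry is -160.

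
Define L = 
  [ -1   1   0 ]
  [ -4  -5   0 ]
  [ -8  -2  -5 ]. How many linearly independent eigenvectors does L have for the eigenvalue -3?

L + 3I = [[2, 1, 0], [-4, -2, 0], [-8, -2, -2]].
This matrix has rank 2, so its null space has dimension 3 − 2 = 1.

1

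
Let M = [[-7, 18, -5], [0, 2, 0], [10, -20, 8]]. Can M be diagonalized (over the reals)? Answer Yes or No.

Yes

Characteristic polynomial: p(λ) = λ^3 - 3λ^2 - 4λ + 12 = (λ - 3)(λ - 2)(λ + 2).
All 3 eigenvalues are distinct, so M is diagonalizable.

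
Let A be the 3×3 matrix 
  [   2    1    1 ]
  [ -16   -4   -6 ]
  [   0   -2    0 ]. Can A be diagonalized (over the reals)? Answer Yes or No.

No

Characteristic polynomial: p(μ) = μ^3 + 2μ^2 - 4μ - 8 = (μ - 2)(μ + 2)^2.
μ = -2 has algebraic multiplicity 2; rank(A + 2I) = 2, so geometric multiplicity = 1.
Geometric multiplicity < algebraic multiplicity, so A is not diagonalizable.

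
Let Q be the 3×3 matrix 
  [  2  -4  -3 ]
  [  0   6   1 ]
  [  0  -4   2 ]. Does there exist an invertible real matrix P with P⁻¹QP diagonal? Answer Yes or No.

No

Characteristic polynomial: p(μ) = μ^3 - 10μ^2 + 32μ - 32 = (μ - 4)^2(μ - 2).
μ = 4 has algebraic multiplicity 2; rank(Q − 4I) = 2, so geometric multiplicity = 1.
Geometric multiplicity < algebraic multiplicity, so Q is not diagonalizable.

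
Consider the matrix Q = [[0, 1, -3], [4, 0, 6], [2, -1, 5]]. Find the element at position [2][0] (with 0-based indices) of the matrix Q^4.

Characteristic polynomial: μ^3 - 5μ^2 + 8μ - 4 = (μ - 2)^2(μ - 1), so the eigenvalues are 1, 2, 2.
μ=1: eigenvector (1, -2, -1).
μ=2: eigenvector (0, 3, 1).
μ=2: eigenvector (1, -1, -1).
P = [[1, 0, 1], [-2, 3, -1], [-1, 1, -1]], D = diag(1, 2, 2), P⁻¹ = [[2, -1, 3], [1, 0, 1], [-1, 1, -3]].
Q⁴ = P·diag(1, 16, 16)·P⁻¹ = [[-14, 15, -45], [60, -14, 90], [30, -15, 61]].
The requested entry is 30.

30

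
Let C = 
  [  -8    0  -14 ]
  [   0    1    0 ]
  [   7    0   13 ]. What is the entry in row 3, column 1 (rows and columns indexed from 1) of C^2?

Characteristic polynomial: s^3 - 6s^2 - s + 6 = (s - 6)(s - 1)(s + 1), so the eigenvalues are -1, 1, 6.
s=6: eigenvector (1, 0, -1).
s=1: eigenvector (0, 1, 0).
s=-1: eigenvector (2, 0, -1).
P = [[1, 0, 2], [0, 1, 0], [-1, 0, -1]], D = diag(6, 1, -1), P⁻¹ = [[-1, 0, -2], [0, 1, 0], [1, 0, 1]].
C² = P·diag(36, 1, 1)·P⁻¹ = [[-34, 0, -70], [0, 1, 0], [35, 0, 71]].
The requested entry is 35.

35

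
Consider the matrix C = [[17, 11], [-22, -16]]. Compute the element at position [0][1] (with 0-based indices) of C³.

Characteristic polynomial: s^2 - s - 30 = (s - 6)(s + 5), so the eigenvalues are -5, 6.
s=-5: eigenvector (-1, 2).
s=6: eigenvector (-1, 1).
P = [[-1, -1], [2, 1]], D = diag(-5, 6), P⁻¹ = [[1, 1], [-2, -1]].
C³ = P·diag(-125, 216)·P⁻¹ = [[557, 341], [-682, -466]].
The requested entry is 341.

341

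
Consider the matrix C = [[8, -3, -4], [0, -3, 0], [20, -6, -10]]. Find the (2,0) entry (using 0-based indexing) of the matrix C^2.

-40

Characteristic polynomial: r^3 + 5r^2 + 6r = r(r + 2)(r + 3), so the eigenvalues are -3, -2, 0.
r=0: eigenvector (1, 0, 2).
r=-3: eigenvector (1, 1, 2).
r=-2: eigenvector (2, 0, 5).
P = [[1, 1, 2], [0, 1, 0], [2, 2, 5]], D = diag(0, -3, -2), P⁻¹ = [[5, -1, -2], [0, 1, 0], [-2, 0, 1]].
C² = P·diag(0, 9, 4)·P⁻¹ = [[-16, 9, 8], [0, 9, 0], [-40, 18, 20]].
The requested entry is -40.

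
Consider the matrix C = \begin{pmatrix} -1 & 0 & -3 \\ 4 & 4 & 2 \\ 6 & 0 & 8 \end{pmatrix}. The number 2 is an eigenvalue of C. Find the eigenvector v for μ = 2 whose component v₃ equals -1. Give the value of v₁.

1

C − 2I = [[-3, 0, -3], [4, 2, 2], [6, 0, 6]].
Solving (C − 2I)v = 0 gives the eigenspace spanned by (1, -1, -1).
With v₃ = -1, v = (1, -1, -1), so v₁ = 1.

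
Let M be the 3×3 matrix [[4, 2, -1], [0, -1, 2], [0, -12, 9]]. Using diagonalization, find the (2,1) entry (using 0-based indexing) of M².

Characteristic polynomial: μ^3 - 12μ^2 + 47μ - 60 = (μ - 5)(μ - 4)(μ - 3), so the eigenvalues are 3, 4, 5.
μ=4: eigenvector (1, 0, 0).
μ=3: eigenvector (0, 1, 2).
μ=5: eigenvector (-1, 1, 3).
P = [[1, 0, -1], [0, 1, 1], [0, 2, 3]], D = diag(4, 3, 5), P⁻¹ = [[1, -2, 1], [0, 3, -1], [0, -2, 1]].
M² = P·diag(16, 9, 25)·P⁻¹ = [[16, 18, -9], [0, -23, 16], [0, -96, 57]].
The requested entry is -96.

-96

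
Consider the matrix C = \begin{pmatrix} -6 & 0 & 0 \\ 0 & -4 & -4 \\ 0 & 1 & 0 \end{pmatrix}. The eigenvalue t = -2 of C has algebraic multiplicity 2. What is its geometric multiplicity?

1

C + 2I = [[-4, 0, 0], [0, -2, -4], [0, 1, 2]].
This matrix has rank 2, so its null space has dimension 3 − 2 = 1.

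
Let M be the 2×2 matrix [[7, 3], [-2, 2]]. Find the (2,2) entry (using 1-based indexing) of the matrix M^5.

-3178

Characteristic polynomial: λ^2 - 9λ + 20 = (λ - 5)(λ - 4), so the eigenvalues are 4, 5.
λ=5: eigenvector (3, -2).
λ=4: eigenvector (-1, 1).
P = [[3, -1], [-2, 1]], D = diag(5, 4), P⁻¹ = [[1, 1], [2, 3]].
M⁵ = P·diag(3125, 1024)·P⁻¹ = [[7327, 6303], [-4202, -3178]].
The requested entry is -3178.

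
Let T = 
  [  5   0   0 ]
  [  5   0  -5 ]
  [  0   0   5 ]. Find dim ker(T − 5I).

2

T − 5I = [[0, 0, 0], [5, -5, -5], [0, 0, 0]].
This matrix has rank 1, so its null space has dimension 3 − 1 = 2.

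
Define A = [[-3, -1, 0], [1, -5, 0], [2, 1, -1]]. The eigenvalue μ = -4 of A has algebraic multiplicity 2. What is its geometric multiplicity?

A + 4I = [[1, -1, 0], [1, -1, 0], [2, 1, 3]].
This matrix has rank 2, so its null space has dimension 3 − 2 = 1.

1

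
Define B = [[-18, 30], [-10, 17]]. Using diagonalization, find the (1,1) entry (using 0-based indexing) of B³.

113

Characteristic polynomial: λ^2 + λ - 6 = (λ - 2)(λ + 3), so the eigenvalues are -3, 2.
λ=2: eigenvector (-3, -2).
λ=-3: eigenvector (2, 1).
P = [[-3, 2], [-2, 1]], D = diag(2, -3), P⁻¹ = [[1, -2], [2, -3]].
B³ = P·diag(8, -27)·P⁻¹ = [[-132, 210], [-70, 113]].
The requested entry is 113.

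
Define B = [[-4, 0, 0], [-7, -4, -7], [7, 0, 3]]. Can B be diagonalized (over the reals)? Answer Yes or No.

Yes

Characteristic polynomial: p(r) = r^3 + 5r^2 - 8r - 48 = (r - 3)(r + 4)^2.
r = -4 has algebraic multiplicity 2; rank(B + 4I) = 1, so geometric multiplicity = 2.
Every eigenvalue has geometric = algebraic multiplicity, so B is diagonalizable.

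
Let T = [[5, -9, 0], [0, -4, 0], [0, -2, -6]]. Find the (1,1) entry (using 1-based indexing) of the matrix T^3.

125

Characteristic polynomial: μ^3 + 5μ^2 - 26μ - 120 = (μ - 5)(μ + 4)(μ + 6), so the eigenvalues are -6, -4, 5.
μ=-4: eigenvector (1, 1, -1).
μ=5: eigenvector (-1, 0, 0).
μ=-6: eigenvector (0, 0, 1).
P = [[1, -1, 0], [1, 0, 0], [-1, 0, 1]], D = diag(-4, 5, -6), P⁻¹ = [[0, 1, 0], [-1, 1, 0], [0, 1, 1]].
T³ = P·diag(-64, 125, -216)·P⁻¹ = [[125, -189, 0], [0, -64, 0], [0, -152, -216]].
The requested entry is 125.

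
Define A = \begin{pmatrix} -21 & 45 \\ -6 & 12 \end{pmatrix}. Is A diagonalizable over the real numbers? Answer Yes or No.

Characteristic polynomial: p(s) = s^2 + 9s + 18 = (s + 3)(s + 6).
All 2 eigenvalues are distinct, so A is diagonalizable.

Yes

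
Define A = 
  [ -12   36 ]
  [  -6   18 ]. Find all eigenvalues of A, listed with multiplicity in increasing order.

0, 6

Characteristic polynomial: p(λ) = λ^2 - 6λ = λ(λ - 6).
Roots (with multiplicity): 0, 6.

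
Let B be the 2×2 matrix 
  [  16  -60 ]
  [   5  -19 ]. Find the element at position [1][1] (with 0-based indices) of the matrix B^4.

Characteristic polynomial: t^2 + 3t - 4 = (t - 1)(t + 4), so the eigenvalues are -4, 1.
t=-4: eigenvector (3, 1).
t=1: eigenvector (4, 1).
P = [[3, 4], [1, 1]], D = diag(-4, 1), P⁻¹ = [[-1, 4], [1, -3]].
B⁴ = P·diag(256, 1)·P⁻¹ = [[-764, 3060], [-255, 1021]].
The requested entry is 1021.

1021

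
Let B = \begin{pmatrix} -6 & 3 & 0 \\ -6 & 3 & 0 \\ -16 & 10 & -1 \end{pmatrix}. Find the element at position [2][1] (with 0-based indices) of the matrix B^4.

Characteristic polynomial: r^3 + 4r^2 + 3r = r(r + 1)(r + 3), so the eigenvalues are -3, -1, 0.
r=0: eigenvector (1, 2, 4).
r=-3: eigenvector (-1, -1, -3).
r=-1: eigenvector (0, 0, 1).
P = [[1, -1, 0], [2, -1, 0], [4, -3, 1]], D = diag(0, -3, -1), P⁻¹ = [[-1, 1, 0], [-2, 1, 0], [-2, -1, 1]].
B⁴ = P·diag(0, 81, 1)·P⁻¹ = [[162, -81, 0], [162, -81, 0], [484, -244, 1]].
The requested entry is -244.

-244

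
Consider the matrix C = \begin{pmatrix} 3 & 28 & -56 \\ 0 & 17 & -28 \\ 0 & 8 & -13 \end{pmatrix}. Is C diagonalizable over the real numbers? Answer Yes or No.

Yes

Characteristic polynomial: p(λ) = λ^3 - 7λ^2 + 15λ - 9 = (λ - 3)^2(λ - 1).
λ = 3 has algebraic multiplicity 2; rank(C − 3I) = 1, so geometric multiplicity = 2.
Every eigenvalue has geometric = algebraic multiplicity, so C is diagonalizable.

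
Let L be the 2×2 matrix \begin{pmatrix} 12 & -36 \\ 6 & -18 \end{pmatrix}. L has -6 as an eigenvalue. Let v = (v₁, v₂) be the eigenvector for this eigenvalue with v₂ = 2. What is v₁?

L + 6I = [[18, -36], [6, -12]].
Solving (L + 6I)v = 0 gives the eigenspace spanned by (4, 2).
With v₂ = 2, v = (4, 2), so v₁ = 4.

4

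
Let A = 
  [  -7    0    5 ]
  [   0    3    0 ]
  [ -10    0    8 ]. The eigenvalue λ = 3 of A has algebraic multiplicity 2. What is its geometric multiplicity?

A − 3I = [[-10, 0, 5], [0, 0, 0], [-10, 0, 5]].
This matrix has rank 1, so its null space has dimension 3 − 1 = 2.

2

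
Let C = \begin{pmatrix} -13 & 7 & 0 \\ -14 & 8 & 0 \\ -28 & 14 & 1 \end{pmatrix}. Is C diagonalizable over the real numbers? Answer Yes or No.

Yes

Characteristic polynomial: p(s) = s^3 + 4s^2 - 11s + 6 = (s - 1)^2(s + 6).
s = 1 has algebraic multiplicity 2; rank(C − 1I) = 1, so geometric multiplicity = 2.
Every eigenvalue has geometric = algebraic multiplicity, so C is diagonalizable.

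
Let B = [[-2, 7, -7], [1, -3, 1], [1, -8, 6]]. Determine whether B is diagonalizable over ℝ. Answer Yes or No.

Characteristic polynomial: p(μ) = μ^3 - μ^2 - 16μ - 20 = (μ - 5)(μ + 2)^2.
μ = -2 has algebraic multiplicity 2; rank(B + 2I) = 2, so geometric multiplicity = 1.
Geometric multiplicity < algebraic multiplicity, so B is not diagonalizable.

No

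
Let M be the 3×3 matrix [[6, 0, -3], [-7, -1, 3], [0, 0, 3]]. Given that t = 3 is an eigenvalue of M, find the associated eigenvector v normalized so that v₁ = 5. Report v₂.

M − 3I = [[3, 0, -3], [-7, -4, 3], [0, 0, 0]].
Solving (M − 3I)v = 0 gives the eigenspace spanned by (5, -5, 5).
With v₁ = 5, v = (5, -5, 5), so v₂ = -5.

-5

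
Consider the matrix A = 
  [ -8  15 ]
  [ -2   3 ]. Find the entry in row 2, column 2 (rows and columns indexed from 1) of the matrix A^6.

Characteristic polynomial: t^2 + 5t + 6 = (t + 2)(t + 3), so the eigenvalues are -3, -2.
t=-3: eigenvector (3, 1).
t=-2: eigenvector (-5, -2).
P = [[3, -5], [1, -2]], D = diag(-3, -2), P⁻¹ = [[2, -5], [1, -3]].
A⁶ = P·diag(729, 64)·P⁻¹ = [[4054, -9975], [1330, -3261]].
The requested entry is -3261.

-3261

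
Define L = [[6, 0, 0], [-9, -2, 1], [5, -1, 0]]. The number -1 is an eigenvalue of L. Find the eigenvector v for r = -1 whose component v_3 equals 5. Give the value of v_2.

5

L + 1I = [[7, 0, 0], [-9, -1, 1], [5, -1, 1]].
Solving (L + 1I)v = 0 gives the eigenspace spanned by (0, 5, 5).
With v_3 = 5, v = (0, 5, 5), so v_2 = 5.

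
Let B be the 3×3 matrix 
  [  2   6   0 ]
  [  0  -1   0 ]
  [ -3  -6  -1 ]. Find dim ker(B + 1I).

B + 1I = [[3, 6, 0], [0, 0, 0], [-3, -6, 0]].
This matrix has rank 1, so its null space has dimension 3 − 1 = 2.

2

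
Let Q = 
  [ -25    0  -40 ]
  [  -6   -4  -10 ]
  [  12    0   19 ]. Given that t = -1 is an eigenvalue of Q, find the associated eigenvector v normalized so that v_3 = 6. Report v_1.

Q + 1I = [[-24, 0, -40], [-6, -3, -10], [12, 0, 20]].
Solving (Q + 1I)v = 0 gives the eigenspace spanned by (-10, 0, 6).
With v_3 = 6, v = (-10, 0, 6), so v_1 = -10.

-10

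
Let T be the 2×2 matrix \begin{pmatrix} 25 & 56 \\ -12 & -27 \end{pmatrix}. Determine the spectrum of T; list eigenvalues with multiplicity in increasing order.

-3, 1

Characteristic polynomial: p(μ) = μ^2 + 2μ - 3 = (μ - 1)(μ + 3).
Roots (with multiplicity): -3, 1.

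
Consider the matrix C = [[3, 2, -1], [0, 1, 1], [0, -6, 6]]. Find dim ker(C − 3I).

2

C − 3I = [[0, 2, -1], [0, -2, 1], [0, -6, 3]].
This matrix has rank 1, so its null space has dimension 3 − 1 = 2.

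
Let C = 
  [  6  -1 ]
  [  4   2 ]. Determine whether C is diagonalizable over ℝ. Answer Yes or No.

Characteristic polynomial: p(λ) = λ^2 - 8λ + 16 = (λ - 4)^2.
λ = 4 has algebraic multiplicity 2; rank(C − 4I) = 1, so geometric multiplicity = 1.
Geometric multiplicity < algebraic multiplicity, so C is not diagonalizable.

No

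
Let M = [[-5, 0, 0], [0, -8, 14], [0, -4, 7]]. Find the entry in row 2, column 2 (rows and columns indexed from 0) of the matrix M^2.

-7

Characteristic polynomial: r^3 + 6r^2 + 5r = r(r + 1)(r + 5), so the eigenvalues are -5, -1, 0.
r=-5: eigenvector (1, 0, 0).
r=0: eigenvector (0, -7, -4).
r=-1: eigenvector (0, 2, 1).
P = [[1, 0, 0], [0, -7, 2], [0, -4, 1]], D = diag(-5, 0, -1), P⁻¹ = [[1, 0, 0], [0, 1, -2], [0, 4, -7]].
M² = P·diag(25, 0, 1)·P⁻¹ = [[25, 0, 0], [0, 8, -14], [0, 4, -7]].
The requested entry is -7.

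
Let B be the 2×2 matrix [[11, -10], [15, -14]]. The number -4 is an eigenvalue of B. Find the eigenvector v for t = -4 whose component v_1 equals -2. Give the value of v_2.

B + 4I = [[15, -10], [15, -10]].
Solving (B + 4I)v = 0 gives the eigenspace spanned by (-2, -3).
With v_1 = -2, v = (-2, -3), so v_2 = -3.

-3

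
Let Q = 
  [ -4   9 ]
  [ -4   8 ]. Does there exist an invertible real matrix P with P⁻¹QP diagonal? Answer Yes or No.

No

Characteristic polynomial: p(r) = r^2 - 4r + 4 = (r - 2)^2.
r = 2 has algebraic multiplicity 2; rank(Q − 2I) = 1, so geometric multiplicity = 1.
Geometric multiplicity < algebraic multiplicity, so Q is not diagonalizable.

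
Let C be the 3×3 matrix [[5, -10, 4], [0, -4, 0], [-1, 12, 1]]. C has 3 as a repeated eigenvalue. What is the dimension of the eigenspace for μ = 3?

C − 3I = [[2, -10, 4], [0, -7, 0], [-1, 12, -2]].
This matrix has rank 2, so its null space has dimension 3 − 2 = 1.

1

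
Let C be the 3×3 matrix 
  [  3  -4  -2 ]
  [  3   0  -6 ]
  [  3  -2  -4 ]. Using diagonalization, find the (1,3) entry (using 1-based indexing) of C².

Characteristic polynomial: λ^3 + λ^2 - 6λ = λ(λ - 2)(λ + 3), so the eigenvalues are -3, 0, 2.
λ=-3: eigenvector (-1, -1, -1).
λ=0: eigenvector (2, 1, 1).
λ=2: eigenvector (2, 0, 1).
P = [[-1, 2, 2], [-1, 1, 0], [-1, 1, 1]], D = diag(-3, 0, 2), P⁻¹ = [[1, 0, -2], [1, 1, -2], [0, -1, 1]].
C² = P·diag(9, 0, 4)·P⁻¹ = [[-9, -8, 26], [-9, 0, 18], [-9, -4, 22]].
The requested entry is 26.

26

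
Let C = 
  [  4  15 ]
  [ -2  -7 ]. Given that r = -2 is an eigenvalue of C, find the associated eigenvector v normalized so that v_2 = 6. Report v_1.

C + 2I = [[6, 15], [-2, -5]].
Solving (C + 2I)v = 0 gives the eigenspace spanned by (-15, 6).
With v_2 = 6, v = (-15, 6), so v_1 = -15.

-15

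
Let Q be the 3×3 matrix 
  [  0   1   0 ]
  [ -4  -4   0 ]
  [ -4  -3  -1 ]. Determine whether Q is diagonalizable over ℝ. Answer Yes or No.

No

Characteristic polynomial: p(λ) = λ^3 + 5λ^2 + 8λ + 4 = (λ + 1)(λ + 2)^2.
λ = -2 has algebraic multiplicity 2; rank(Q + 2I) = 2, so geometric multiplicity = 1.
Geometric multiplicity < algebraic multiplicity, so Q is not diagonalizable.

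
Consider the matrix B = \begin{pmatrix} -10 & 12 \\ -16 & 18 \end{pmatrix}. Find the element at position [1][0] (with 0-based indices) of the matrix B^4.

Characteristic polynomial: λ^2 - 8λ + 12 = (λ - 6)(λ - 2), so the eigenvalues are 2, 6.
λ=6: eigenvector (3, 4).
λ=2: eigenvector (1, 1).
P = [[3, 1], [4, 1]], D = diag(6, 2), P⁻¹ = [[-1, 1], [4, -3]].
B⁴ = P·diag(1296, 16)·P⁻¹ = [[-3824, 3840], [-5120, 5136]].
The requested entry is -5120.

-5120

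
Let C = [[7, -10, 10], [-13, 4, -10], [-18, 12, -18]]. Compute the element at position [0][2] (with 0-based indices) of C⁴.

Characteristic polynomial: t^3 + 7t^2 - 36 = (t - 2)(t + 3)(t + 6), so the eigenvalues are -6, -3, 2.
t=-3: eigenvector (-1, 1, 2).
t=-6: eigenvector (0, 1, 1).
t=2: eigenvector (-2, 2, 3).
P = [[-1, 0, -2], [1, 1, 2], [2, 1, 3]], D = diag(-3, -6, 2), P⁻¹ = [[1, -2, 2], [1, 1, 0], [-1, 1, -1]].
C⁴ = P·diag(81, 1296, 16)·P⁻¹ = [[-49, 130, -130], [1345, 1166, 130], [1410, 1020, 276]].
The requested entry is -130.

-130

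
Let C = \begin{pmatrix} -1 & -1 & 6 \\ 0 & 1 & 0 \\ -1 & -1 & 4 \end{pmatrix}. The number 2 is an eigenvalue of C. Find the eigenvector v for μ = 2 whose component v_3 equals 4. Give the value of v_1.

8

C − 2I = [[-3, -1, 6], [0, -1, 0], [-1, -1, 2]].
Solving (C − 2I)v = 0 gives the eigenspace spanned by (8, 0, 4).
With v_3 = 4, v = (8, 0, 4), so v_1 = 8.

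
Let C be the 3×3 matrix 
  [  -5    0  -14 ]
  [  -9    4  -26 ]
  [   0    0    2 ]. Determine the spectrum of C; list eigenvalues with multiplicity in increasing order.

Characteristic polynomial: p(s) = s^3 - s^2 - 22s + 40 = (s - 4)(s - 2)(s + 5).
Roots (with multiplicity): -5, 2, 4.

-5, 2, 4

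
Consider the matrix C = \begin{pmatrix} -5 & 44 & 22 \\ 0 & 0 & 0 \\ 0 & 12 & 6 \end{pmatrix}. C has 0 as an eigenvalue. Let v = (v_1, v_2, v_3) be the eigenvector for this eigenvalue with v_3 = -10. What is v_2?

5

C = [[-5, 44, 22], [0, 0, 0], [0, 12, 6]].
Solving (C)v = 0 gives the eigenspace spanned by (0, 5, -10).
With v_3 = -10, v = (0, 5, -10), so v_2 = 5.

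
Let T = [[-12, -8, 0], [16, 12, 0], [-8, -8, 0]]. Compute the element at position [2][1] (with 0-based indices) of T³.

Characteristic polynomial: r^3 - 16r = r(r - 4)(r + 4), so the eigenvalues are -4, 0, 4.
r=4: eigenvector (1, -2, 2).
r=-4: eigenvector (1, -1, 0).
r=0: eigenvector (0, 0, 1).
P = [[1, 1, 0], [-2, -1, 0], [2, 0, 1]], D = diag(4, -4, 0), P⁻¹ = [[-1, -1, 0], [2, 1, 0], [2, 2, 1]].
T³ = P·diag(64, -64, 0)·P⁻¹ = [[-192, -128, 0], [256, 192, 0], [-128, -128, 0]].
The requested entry is -128.

-128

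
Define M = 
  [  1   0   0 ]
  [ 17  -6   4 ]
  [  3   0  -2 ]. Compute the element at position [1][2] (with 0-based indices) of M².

Characteristic polynomial: μ^3 + 7μ^2 + 4μ - 12 = (μ - 1)(μ + 2)(μ + 6), so the eigenvalues are -6, -2, 1.
μ=1: eigenvector (1, 3, 1).
μ=-6: eigenvector (0, 1, 0).
μ=-2: eigenvector (0, 1, 1).
P = [[1, 0, 0], [3, 1, 1], [1, 0, 1]], D = diag(1, -6, -2), P⁻¹ = [[1, 0, 0], [-2, 1, -1], [-1, 0, 1]].
M² = P·diag(1, 36, 4)·P⁻¹ = [[1, 0, 0], [-73, 36, -32], [-3, 0, 4]].
The requested entry is -32.

-32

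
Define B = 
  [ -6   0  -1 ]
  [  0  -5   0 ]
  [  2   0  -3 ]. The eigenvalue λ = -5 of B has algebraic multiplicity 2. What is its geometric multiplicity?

B + 5I = [[-1, 0, -1], [0, 0, 0], [2, 0, 2]].
This matrix has rank 1, so its null space has dimension 3 − 1 = 2.

2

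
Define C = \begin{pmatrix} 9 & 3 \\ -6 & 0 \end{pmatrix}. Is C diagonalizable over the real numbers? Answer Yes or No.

Characteristic polynomial: p(λ) = λ^2 - 9λ + 18 = (λ - 6)(λ - 3).
All 2 eigenvalues are distinct, so C is diagonalizable.

Yes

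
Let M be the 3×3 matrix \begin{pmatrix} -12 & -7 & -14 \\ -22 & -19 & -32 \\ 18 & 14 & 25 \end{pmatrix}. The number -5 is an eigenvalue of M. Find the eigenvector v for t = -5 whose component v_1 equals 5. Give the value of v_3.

M + 5I = [[-7, -7, -14], [-22, -14, -32], [18, 14, 30]].
Solving (M + 5I)v = 0 gives the eigenspace spanned by (5, 15, -10).
With v_1 = 5, v = (5, 15, -10), so v_3 = -10.

-10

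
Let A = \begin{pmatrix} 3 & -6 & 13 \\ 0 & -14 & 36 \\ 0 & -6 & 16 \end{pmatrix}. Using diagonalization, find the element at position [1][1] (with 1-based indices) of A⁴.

81

Characteristic polynomial: r^3 - 5r^2 - 2r + 24 = (r - 4)(r - 3)(r + 2), so the eigenvalues are -2, 3, 4.
r=3: eigenvector (1, 0, 0).
r=-2: eigenvector (1, 3, 1).
r=4: eigenvector (1, 2, 1).
P = [[1, 1, 1], [0, 3, 2], [0, 1, 1]], D = diag(3, -2, 4), P⁻¹ = [[1, 0, -1], [0, 1, -2], [0, -1, 3]].
A⁴ = P·diag(81, 16, 256)·P⁻¹ = [[81, -240, 655], [0, -464, 1440], [0, -240, 736]].
The requested entry is 81.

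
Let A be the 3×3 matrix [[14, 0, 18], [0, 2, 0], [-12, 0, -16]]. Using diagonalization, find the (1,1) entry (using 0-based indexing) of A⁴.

16

Characteristic polynomial: λ^3 - 12λ + 16 = (λ - 2)^2(λ + 4), so the eigenvalues are -4, 2, 2.
λ=2: eigenvector (3, 0, -2).
λ=2: eigenvector (0, 1, 0).
λ=-4: eigenvector (-1, 0, 1).
P = [[3, 0, -1], [0, 1, 0], [-2, 0, 1]], D = diag(2, 2, -4), P⁻¹ = [[1, 0, 1], [0, 1, 0], [2, 0, 3]].
A⁴ = P·diag(16, 16, 256)·P⁻¹ = [[-464, 0, -720], [0, 16, 0], [480, 0, 736]].
The requested entry is 16.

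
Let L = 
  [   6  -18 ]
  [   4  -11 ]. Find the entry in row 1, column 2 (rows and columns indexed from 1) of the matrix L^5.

Characteristic polynomial: λ^2 + 5λ + 6 = (λ + 2)(λ + 3), so the eigenvalues are -3, -2.
λ=-3: eigenvector (2, 1).
λ=-2: eigenvector (9, 4).
P = [[2, 9], [1, 4]], D = diag(-3, -2), P⁻¹ = [[-4, 9], [1, -2]].
L⁵ = P·diag(-243, -32)·P⁻¹ = [[1656, -3798], [844, -1931]].
The requested entry is -3798.

-3798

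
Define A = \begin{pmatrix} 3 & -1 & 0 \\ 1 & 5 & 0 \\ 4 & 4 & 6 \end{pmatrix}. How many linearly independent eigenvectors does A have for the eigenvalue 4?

A − 4I = [[-1, -1, 0], [1, 1, 0], [4, 4, 2]].
This matrix has rank 2, so its null space has dimension 3 − 2 = 1.

1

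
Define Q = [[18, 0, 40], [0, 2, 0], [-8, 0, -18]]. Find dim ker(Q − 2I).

Q − 2I = [[16, 0, 40], [0, 0, 0], [-8, 0, -20]].
This matrix has rank 1, so its null space has dimension 3 − 1 = 2.

2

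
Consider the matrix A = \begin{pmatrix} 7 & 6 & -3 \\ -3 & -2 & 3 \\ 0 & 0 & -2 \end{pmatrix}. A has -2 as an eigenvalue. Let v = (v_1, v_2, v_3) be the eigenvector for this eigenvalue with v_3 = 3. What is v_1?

A + 2I = [[9, 6, -3], [-3, 0, 3], [0, 0, 0]].
Solving (A + 2I)v = 0 gives the eigenspace spanned by (3, -3, 3).
With v_3 = 3, v = (3, -3, 3), so v_1 = 3.

3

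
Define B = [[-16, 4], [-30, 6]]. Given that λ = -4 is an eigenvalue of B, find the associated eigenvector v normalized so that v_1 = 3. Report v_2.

B + 4I = [[-12, 4], [-30, 10]].
Solving (B + 4I)v = 0 gives the eigenspace spanned by (3, 9).
With v_1 = 3, v = (3, 9), so v_2 = 9.

9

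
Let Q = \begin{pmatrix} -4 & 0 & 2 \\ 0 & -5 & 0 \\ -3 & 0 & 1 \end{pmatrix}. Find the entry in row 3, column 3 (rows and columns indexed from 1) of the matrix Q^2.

Characteristic polynomial: t^3 + 8t^2 + 17t + 10 = (t + 1)(t + 2)(t + 5), so the eigenvalues are -5, -2, -1.
t=-2: eigenvector (1, 0, 1).
t=-5: eigenvector (0, 1, 0).
t=-1: eigenvector (2, 0, 3).
P = [[1, 0, 2], [0, 1, 0], [1, 0, 3]], D = diag(-2, -5, -1), P⁻¹ = [[3, 0, -2], [0, 1, 0], [-1, 0, 1]].
Q² = P·diag(4, 25, 1)·P⁻¹ = [[10, 0, -6], [0, 25, 0], [9, 0, -5]].
The requested entry is -5.

-5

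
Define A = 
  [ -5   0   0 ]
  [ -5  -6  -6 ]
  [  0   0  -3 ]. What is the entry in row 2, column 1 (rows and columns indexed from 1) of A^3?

Characteristic polynomial: μ^3 + 14μ^2 + 63μ + 90 = (μ + 3)(μ + 5)(μ + 6), so the eigenvalues are -6, -5, -3.
μ=-5: eigenvector (1, -5, 0).
μ=-3: eigenvector (0, -2, 1).
μ=-6: eigenvector (0, 1, 0).
P = [[1, 0, 0], [-5, -2, 1], [0, 1, 0]], D = diag(-5, -3, -6), P⁻¹ = [[1, 0, 0], [0, 0, 1], [5, 1, 2]].
A³ = P·diag(-125, -27, -216)·P⁻¹ = [[-125, 0, 0], [-455, -216, -378], [0, 0, -27]].
The requested entry is -455.

-455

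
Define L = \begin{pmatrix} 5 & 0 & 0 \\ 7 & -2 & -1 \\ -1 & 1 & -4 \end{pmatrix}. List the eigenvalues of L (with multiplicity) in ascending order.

Characteristic polynomial: p(s) = s^3 + s^2 - 21s - 45 = (s - 5)(s + 3)^2.
Roots (with multiplicity): -3, -3, 5.

-3, -3, 5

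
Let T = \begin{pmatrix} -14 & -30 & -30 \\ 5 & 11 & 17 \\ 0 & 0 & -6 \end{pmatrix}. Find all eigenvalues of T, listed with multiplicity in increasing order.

Characteristic polynomial: p(μ) = μ^3 + 9μ^2 + 14μ - 24 = (μ - 1)(μ + 4)(μ + 6).
Roots (with multiplicity): -6, -4, 1.

-6, -4, 1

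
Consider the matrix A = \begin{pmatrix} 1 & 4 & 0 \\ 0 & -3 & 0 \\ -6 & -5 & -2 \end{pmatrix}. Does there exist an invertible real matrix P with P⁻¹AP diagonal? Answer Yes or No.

Yes

Characteristic polynomial: p(r) = r^3 + 4r^2 + r - 6 = (r - 1)(r + 2)(r + 3).
All 3 eigenvalues are distinct, so A is diagonalizable.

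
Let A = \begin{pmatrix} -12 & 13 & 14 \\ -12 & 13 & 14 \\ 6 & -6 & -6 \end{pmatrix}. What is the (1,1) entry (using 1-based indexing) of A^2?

72

Characteristic polynomial: s^3 + 5s^2 - 6s = s(s - 1)(s + 6), so the eigenvalues are -6, 0, 1.
s=-6: eigenvector (-2, -2, 1).
s=0: eigenvector (1, 2, -1).
s=1: eigenvector (1, 1, 0).
P = [[-2, 1, 1], [-2, 2, 1], [1, -1, 0]], D = diag(-6, 0, 1), P⁻¹ = [[-1, 1, 1], [-1, 1, 0], [0, 1, 2]].
A² = P·diag(36, 0, 1)·P⁻¹ = [[72, -71, -70], [72, -71, -70], [-36, 36, 36]].
The requested entry is 72.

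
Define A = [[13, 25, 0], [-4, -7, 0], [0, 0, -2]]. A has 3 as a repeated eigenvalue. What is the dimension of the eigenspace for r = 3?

A − 3I = [[10, 25, 0], [-4, -10, 0], [0, 0, -5]].
This matrix has rank 2, so its null space has dimension 3 − 2 = 1.

1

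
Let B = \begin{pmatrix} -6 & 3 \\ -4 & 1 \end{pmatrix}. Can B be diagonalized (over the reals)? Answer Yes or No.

Yes

Characteristic polynomial: p(μ) = μ^2 + 5μ + 6 = (μ + 2)(μ + 3).
All 2 eigenvalues are distinct, so B is diagonalizable.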